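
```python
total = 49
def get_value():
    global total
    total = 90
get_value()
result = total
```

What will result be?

Step 1: total = 49 globally.
Step 2: get_value() declares global total and sets it to 90.
Step 3: After get_value(), global total = 90. result = 90

The answer is 90.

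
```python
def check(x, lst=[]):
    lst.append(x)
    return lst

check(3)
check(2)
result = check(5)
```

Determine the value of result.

Step 1: Mutable default argument gotcha! The list [] is created once.
Step 2: Each call appends to the SAME list: [3], [3, 2], [3, 2, 5].
Step 3: result = [3, 2, 5]

The answer is [3, 2, 5].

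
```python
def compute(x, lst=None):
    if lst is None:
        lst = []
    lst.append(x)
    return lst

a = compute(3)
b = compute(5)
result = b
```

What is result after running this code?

Step 1: None default with guard creates a NEW list each call.
Step 2: a = [3] (fresh list). b = [5] (another fresh list).
Step 3: result = [5] (this is the fix for mutable default)

The answer is [5].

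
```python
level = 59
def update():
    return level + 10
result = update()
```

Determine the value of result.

Step 1: level = 59 is defined globally.
Step 2: update() looks up level from global scope = 59, then computes 59 + 10 = 69.
Step 3: result = 69

The answer is 69.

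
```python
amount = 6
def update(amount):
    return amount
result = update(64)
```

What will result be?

Step 1: Global amount = 6.
Step 2: update(64) takes parameter amount = 64, which shadows the global.
Step 3: result = 64

The answer is 64.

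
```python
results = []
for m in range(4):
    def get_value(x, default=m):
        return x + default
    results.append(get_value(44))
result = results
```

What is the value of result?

Step 1: Default argument default=m is evaluated at function definition time.
Step 2: Each iteration creates get_value with default = current m value.
Step 3: get_value(44) returns 44 + default. results = [44, 45, 46, 47]

The answer is [44, 45, 46, 47].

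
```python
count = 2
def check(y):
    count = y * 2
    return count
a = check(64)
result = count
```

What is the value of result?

Step 1: Global count = 2.
Step 2: check(64) creates local count = 64 * 2 = 128.
Step 3: Global count unchanged because no global keyword. result = 2

The answer is 2.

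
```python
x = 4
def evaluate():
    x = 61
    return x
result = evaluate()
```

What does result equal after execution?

Step 1: Global x = 4.
Step 2: evaluate() creates local x = 61, shadowing the global.
Step 3: Returns local x = 61. result = 61

The answer is 61.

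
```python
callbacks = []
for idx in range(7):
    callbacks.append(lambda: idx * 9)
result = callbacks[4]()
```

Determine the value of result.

Step 1: All lambdas reference the same variable idx (late binding).
Step 2: After the loop, idx = 6. Every lambda returns idx * 9.
Step 3: callbacks[4]() = 6 * 9 = 54

The answer is 54.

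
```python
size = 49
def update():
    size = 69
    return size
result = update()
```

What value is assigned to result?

Step 1: Global size = 49.
Step 2: update() creates local size = 69, shadowing the global.
Step 3: Returns local size = 69. result = 69

The answer is 69.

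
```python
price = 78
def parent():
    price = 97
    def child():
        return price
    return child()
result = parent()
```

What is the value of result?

Step 1: price = 78 globally, but parent() defines price = 97 locally.
Step 2: child() looks up price. Not in local scope, so checks enclosing scope (parent) and finds price = 97.
Step 3: result = 97

The answer is 97.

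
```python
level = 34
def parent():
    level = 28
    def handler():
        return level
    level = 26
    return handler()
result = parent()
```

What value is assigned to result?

Step 1: parent() sets level = 28, then later level = 26.
Step 2: handler() is called after level is reassigned to 26. Closures capture variables by reference, not by value.
Step 3: result = 26

The answer is 26.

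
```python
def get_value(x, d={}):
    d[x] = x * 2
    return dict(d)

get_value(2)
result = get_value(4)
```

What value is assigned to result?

Step 1: Mutable default dict is shared across calls.
Step 2: First call adds 2: 4. Second call adds 4: 8.
Step 3: result = {2: 4, 4: 8}

The answer is {2: 4, 4: 8}.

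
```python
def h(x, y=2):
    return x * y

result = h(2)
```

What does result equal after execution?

Step 1: h(2) uses default y = 2.
Step 2: Returns 2 * 2 = 4.
Step 3: result = 4

The answer is 4.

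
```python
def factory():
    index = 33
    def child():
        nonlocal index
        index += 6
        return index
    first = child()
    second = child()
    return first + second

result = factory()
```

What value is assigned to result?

Step 1: index starts at 33.
Step 2: First call: index = 33 + 6 = 39, returns 39.
Step 3: Second call: index = 39 + 6 = 45, returns 45.
Step 4: result = 39 + 45 = 84

The answer is 84.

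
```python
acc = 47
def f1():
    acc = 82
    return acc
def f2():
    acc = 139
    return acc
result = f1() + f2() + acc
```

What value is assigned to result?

Step 1: Each function shadows global acc with its own local.
Step 2: f1() returns 82, f2() returns 139.
Step 3: Global acc = 47 is unchanged. result = 82 + 139 + 47 = 268

The answer is 268.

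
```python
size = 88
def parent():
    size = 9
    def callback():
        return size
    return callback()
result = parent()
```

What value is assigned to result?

Step 1: size = 88 globally, but parent() defines size = 9 locally.
Step 2: callback() looks up size. Not in local scope, so checks enclosing scope (parent) and finds size = 9.
Step 3: result = 9

The answer is 9.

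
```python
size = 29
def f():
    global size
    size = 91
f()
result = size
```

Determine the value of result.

Step 1: size = 29 globally.
Step 2: f() declares global size and sets it to 91.
Step 3: After f(), global size = 91. result = 91

The answer is 91.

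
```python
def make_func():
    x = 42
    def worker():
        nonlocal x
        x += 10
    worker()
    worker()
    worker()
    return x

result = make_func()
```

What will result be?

Step 1: x starts at 42.
Step 2: worker() is called 3 times, each adding 10.
Step 3: x = 42 + 10 * 3 = 72

The answer is 72.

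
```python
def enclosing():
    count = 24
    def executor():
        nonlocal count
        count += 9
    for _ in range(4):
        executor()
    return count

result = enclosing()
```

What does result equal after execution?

Step 1: count = 24.
Step 2: executor() is called 4 times in a loop, each adding 9 via nonlocal.
Step 3: count = 24 + 9 * 4 = 60

The answer is 60.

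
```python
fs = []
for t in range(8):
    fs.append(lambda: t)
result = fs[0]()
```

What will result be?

Step 1: The loop creates 8 lambdas, all referencing the same variable t.
Step 2: After the loop, t = 7 (final value).
Step 3: fs[0]() looks up t at call time and finds 7. This is the late binding gotcha. result = 7

The answer is 7.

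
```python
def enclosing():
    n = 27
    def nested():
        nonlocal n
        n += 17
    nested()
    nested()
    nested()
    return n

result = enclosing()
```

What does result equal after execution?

Step 1: n starts at 27.
Step 2: nested() is called 3 times, each adding 17.
Step 3: n = 27 + 17 * 3 = 78

The answer is 78.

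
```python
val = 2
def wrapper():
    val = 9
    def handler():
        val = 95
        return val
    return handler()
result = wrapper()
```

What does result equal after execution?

Step 1: Three scopes define val: global (2), wrapper (9), handler (95).
Step 2: handler() has its own local val = 95, which shadows both enclosing and global.
Step 3: result = 95 (local wins in LEGB)

The answer is 95.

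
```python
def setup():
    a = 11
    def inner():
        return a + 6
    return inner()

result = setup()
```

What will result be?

Step 1: setup() defines a = 11.
Step 2: inner() reads a = 11 from enclosing scope, returns 11 + 6 = 17.
Step 3: result = 17

The answer is 17.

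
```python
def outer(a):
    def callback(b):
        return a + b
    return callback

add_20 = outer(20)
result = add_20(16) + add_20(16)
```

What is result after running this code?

Step 1: add_20 captures a = 20.
Step 2: add_20(16) = 20 + 16 = 36, called twice.
Step 3: result = 36 + 36 = 72

The answer is 72.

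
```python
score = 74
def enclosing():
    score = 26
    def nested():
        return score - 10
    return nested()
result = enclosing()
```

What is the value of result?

Step 1: enclosing() shadows global score with score = 26.
Step 2: nested() finds score = 26 in enclosing scope, computes 26 - 10 = 16.
Step 3: result = 16

The answer is 16.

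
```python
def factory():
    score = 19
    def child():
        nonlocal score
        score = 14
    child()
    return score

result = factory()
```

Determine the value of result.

Step 1: factory() sets score = 19.
Step 2: child() uses nonlocal to reassign score = 14.
Step 3: result = 14

The answer is 14.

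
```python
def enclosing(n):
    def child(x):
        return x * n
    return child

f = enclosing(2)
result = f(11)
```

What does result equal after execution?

Step 1: enclosing(2) creates a closure capturing n = 2.
Step 2: f(11) computes 11 * 2 = 22.
Step 3: result = 22

The answer is 22.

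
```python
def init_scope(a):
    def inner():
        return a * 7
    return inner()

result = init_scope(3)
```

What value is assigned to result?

Step 1: init_scope(3) binds parameter a = 3.
Step 2: inner() accesses a = 3 from enclosing scope.
Step 3: result = 3 * 7 = 21

The answer is 21.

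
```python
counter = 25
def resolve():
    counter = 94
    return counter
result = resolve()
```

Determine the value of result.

Step 1: Global counter = 25.
Step 2: resolve() creates local counter = 94, shadowing the global.
Step 3: Returns local counter = 94. result = 94

The answer is 94.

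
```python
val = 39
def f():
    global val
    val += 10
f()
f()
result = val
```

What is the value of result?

Step 1: val = 39.
Step 2: First f(): val = 39 + 10 = 49.
Step 3: Second f(): val = 49 + 10 = 59. result = 59

The answer is 59.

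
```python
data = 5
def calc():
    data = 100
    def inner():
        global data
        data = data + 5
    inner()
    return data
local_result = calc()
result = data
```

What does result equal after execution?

Step 1: Global data = 5. calc() creates local data = 100.
Step 2: inner() declares global data and adds 5: global data = 5 + 5 = 10.
Step 3: calc() returns its local data = 100 (unaffected by inner).
Step 4: result = global data = 10

The answer is 10.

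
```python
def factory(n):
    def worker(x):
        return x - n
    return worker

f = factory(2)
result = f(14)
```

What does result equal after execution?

Step 1: factory(2) creates a closure capturing n = 2.
Step 2: f(14) computes 14 - 2 = 12.
Step 3: result = 12

The answer is 12.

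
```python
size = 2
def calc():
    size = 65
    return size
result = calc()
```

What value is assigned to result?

Step 1: Global size = 2.
Step 2: calc() creates local size = 65, shadowing the global.
Step 3: Returns local size = 65. result = 65

The answer is 65.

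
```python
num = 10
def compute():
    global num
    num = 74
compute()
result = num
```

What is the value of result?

Step 1: num = 10 globally.
Step 2: compute() declares global num and sets it to 74.
Step 3: After compute(), global num = 74. result = 74

The answer is 74.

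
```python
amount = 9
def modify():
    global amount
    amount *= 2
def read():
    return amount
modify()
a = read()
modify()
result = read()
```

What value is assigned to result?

Step 1: amount = 9.
Step 2: First modify(): amount = 9 * 2 = 18.
Step 3: Second modify(): amount = 18 * 2 = 36.
Step 4: read() returns 36

The answer is 36.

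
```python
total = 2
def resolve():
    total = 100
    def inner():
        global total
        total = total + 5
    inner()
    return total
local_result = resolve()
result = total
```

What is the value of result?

Step 1: Global total = 2. resolve() creates local total = 100.
Step 2: inner() declares global total and adds 5: global total = 2 + 5 = 7.
Step 3: resolve() returns its local total = 100 (unaffected by inner).
Step 4: result = global total = 7

The answer is 7.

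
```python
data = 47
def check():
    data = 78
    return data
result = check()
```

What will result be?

Step 1: Global data = 47.
Step 2: check() creates local data = 78, shadowing the global.
Step 3: Returns local data = 78. result = 78

The answer is 78.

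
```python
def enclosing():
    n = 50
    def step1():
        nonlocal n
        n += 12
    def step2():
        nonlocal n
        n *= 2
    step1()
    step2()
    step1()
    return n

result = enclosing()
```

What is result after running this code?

Step 1: n = 50.
Step 2: step1(): n = 50 + 12 = 62.
Step 3: step2(): n = 62 * 2 = 124.
Step 4: step1(): n = 124 + 12 = 136. result = 136

The answer is 136.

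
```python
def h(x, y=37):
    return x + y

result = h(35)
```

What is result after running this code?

Step 1: h(35) uses default y = 37.
Step 2: Returns 35 + 37 = 72.
Step 3: result = 72

The answer is 72.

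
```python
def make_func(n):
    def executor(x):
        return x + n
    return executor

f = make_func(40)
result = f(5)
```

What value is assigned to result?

Step 1: make_func(40) creates a closure that captures n = 40.
Step 2: f(5) calls the closure with x = 5, returning 5 + 40 = 45.
Step 3: result = 45

The answer is 45.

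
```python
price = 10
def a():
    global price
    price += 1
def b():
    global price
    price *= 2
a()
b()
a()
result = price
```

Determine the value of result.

Step 1: price = 10.
Step 2: a(): price = 10 + 1 = 11.
Step 3: b(): price = 11 * 2 = 22.
Step 4: a(): price = 22 + 1 = 23

The answer is 23.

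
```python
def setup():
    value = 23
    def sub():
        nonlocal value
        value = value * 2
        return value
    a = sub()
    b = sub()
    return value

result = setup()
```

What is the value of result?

Step 1: value starts at 23.
Step 2: First sub(): value = 23 * 2 = 46.
Step 3: Second sub(): value = 46 * 2 = 92.
Step 4: result = 92

The answer is 92.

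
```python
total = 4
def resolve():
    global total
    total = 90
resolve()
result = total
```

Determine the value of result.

Step 1: total = 4 globally.
Step 2: resolve() declares global total and sets it to 90.
Step 3: After resolve(), global total = 90. result = 90

The answer is 90.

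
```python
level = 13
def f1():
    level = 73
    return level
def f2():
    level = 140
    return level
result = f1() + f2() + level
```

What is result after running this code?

Step 1: Each function shadows global level with its own local.
Step 2: f1() returns 73, f2() returns 140.
Step 3: Global level = 13 is unchanged. result = 73 + 140 + 13 = 226

The answer is 226.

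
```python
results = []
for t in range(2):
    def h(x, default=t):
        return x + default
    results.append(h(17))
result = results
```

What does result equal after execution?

Step 1: Default argument default=t is evaluated at function definition time.
Step 2: Each iteration creates h with default = current t value.
Step 3: h(17) returns 17 + default. results = [17, 18]

The answer is [17, 18].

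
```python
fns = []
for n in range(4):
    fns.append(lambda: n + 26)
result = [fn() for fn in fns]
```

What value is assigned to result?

Step 1: All lambdas capture n by reference. After the loop, n = 3.
Step 2: Each call returns 3 + 26 = 29.
Step 3: result = [29, 29, 29, 29]

The answer is [29, 29, 29, 29].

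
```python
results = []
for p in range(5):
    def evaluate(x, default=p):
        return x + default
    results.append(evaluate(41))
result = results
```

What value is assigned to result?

Step 1: Default argument default=p is evaluated at function definition time.
Step 2: Each iteration creates evaluate with default = current p value.
Step 3: evaluate(41) returns 41 + default. results = [41, 42, 43, 44, 45]

The answer is [41, 42, 43, 44, 45].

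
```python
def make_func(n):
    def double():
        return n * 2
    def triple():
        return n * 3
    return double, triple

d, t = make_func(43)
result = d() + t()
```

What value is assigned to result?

Step 1: Both closures capture the same n = 43.
Step 2: d() = 43 * 2 = 86, t() = 43 * 3 = 129.
Step 3: result = 86 + 129 = 215

The answer is 215.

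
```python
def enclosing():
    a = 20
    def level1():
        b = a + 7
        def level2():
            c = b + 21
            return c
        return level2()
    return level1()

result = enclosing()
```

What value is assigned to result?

Step 1: a = 20. b = a + 7 = 27.
Step 2: c = b + 21 = 27 + 21 = 48.
Step 3: result = 48

The answer is 48.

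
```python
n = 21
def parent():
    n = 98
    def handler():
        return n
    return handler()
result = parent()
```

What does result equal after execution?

Step 1: n = 21 globally, but parent() defines n = 98 locally.
Step 2: handler() looks up n. Not in local scope, so checks enclosing scope (parent) and finds n = 98.
Step 3: result = 98

The answer is 98.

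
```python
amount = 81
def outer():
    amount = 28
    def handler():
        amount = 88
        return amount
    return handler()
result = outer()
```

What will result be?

Step 1: Three scopes define amount: global (81), outer (28), handler (88).
Step 2: handler() has its own local amount = 88, which shadows both enclosing and global.
Step 3: result = 88 (local wins in LEGB)

The answer is 88.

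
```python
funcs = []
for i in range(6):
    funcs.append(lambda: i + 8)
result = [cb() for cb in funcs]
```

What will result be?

Step 1: All lambdas capture i by reference. After the loop, i = 5.
Step 2: Each call returns 5 + 8 = 13.
Step 3: result = [13, 13, 13, 13, 13, 13]

The answer is [13, 13, 13, 13, 13, 13].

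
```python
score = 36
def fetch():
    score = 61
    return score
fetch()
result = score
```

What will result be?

Step 1: score = 36 globally.
Step 2: fetch() creates a LOCAL score = 61 (no global keyword!).
Step 3: The global score is unchanged. result = 36

The answer is 36.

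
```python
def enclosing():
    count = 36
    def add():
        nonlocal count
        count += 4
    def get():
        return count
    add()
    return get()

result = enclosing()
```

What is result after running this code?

Step 1: count = 36. add() modifies it via nonlocal, get() reads it.
Step 2: add() makes count = 36 + 4 = 40.
Step 3: get() returns 40. result = 40

The answer is 40.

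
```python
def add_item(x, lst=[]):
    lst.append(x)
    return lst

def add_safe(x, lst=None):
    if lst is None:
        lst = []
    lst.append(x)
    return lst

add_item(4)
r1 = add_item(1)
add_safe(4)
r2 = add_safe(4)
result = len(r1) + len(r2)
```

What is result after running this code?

Step 1: add_item shares mutable default: after 2 calls, lst = [4, 1], len = 2.
Step 2: add_safe creates fresh list each time: r2 = [4], len = 1.
Step 3: result = 2 + 1 = 3

The answer is 3.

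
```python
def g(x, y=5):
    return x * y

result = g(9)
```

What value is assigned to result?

Step 1: g(9) uses default y = 5.
Step 2: Returns 9 * 5 = 45.
Step 3: result = 45

The answer is 45.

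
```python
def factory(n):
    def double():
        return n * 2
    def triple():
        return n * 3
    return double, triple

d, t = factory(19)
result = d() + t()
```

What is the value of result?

Step 1: Both closures capture the same n = 19.
Step 2: d() = 19 * 2 = 38, t() = 19 * 3 = 57.
Step 3: result = 38 + 57 = 95

The answer is 95.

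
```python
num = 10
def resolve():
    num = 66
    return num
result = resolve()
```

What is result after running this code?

Step 1: Global num = 10.
Step 2: resolve() creates local num = 66, shadowing the global.
Step 3: Returns local num = 66. result = 66

The answer is 66.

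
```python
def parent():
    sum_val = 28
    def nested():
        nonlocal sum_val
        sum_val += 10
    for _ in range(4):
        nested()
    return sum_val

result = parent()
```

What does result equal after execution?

Step 1: sum_val = 28.
Step 2: nested() is called 4 times in a loop, each adding 10 via nonlocal.
Step 3: sum_val = 28 + 10 * 4 = 68

The answer is 68.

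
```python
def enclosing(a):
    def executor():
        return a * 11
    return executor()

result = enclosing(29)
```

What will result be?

Step 1: enclosing(29) binds parameter a = 29.
Step 2: executor() accesses a = 29 from enclosing scope.
Step 3: result = 29 * 11 = 319

The answer is 319.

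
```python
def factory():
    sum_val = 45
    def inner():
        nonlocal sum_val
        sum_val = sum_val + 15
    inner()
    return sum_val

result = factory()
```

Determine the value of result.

Step 1: factory() sets sum_val = 45.
Step 2: inner() uses nonlocal to modify sum_val in factory's scope: sum_val = 45 + 15 = 60.
Step 3: factory() returns the modified sum_val = 60

The answer is 60.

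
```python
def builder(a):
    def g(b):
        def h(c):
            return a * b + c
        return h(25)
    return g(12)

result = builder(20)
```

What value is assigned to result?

Step 1: a = 20, b = 12, c = 25.
Step 2: h() computes a * b + c = 20 * 12 + 25 = 265.
Step 3: result = 265

The answer is 265.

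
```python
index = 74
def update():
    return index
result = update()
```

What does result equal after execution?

Step 1: index = 74 is defined in the global scope.
Step 2: update() looks up index. No local index exists, so Python checks the global scope via LEGB rule and finds index = 74.
Step 3: result = 74

The answer is 74.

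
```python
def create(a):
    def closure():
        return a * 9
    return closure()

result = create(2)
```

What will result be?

Step 1: create(2) binds parameter a = 2.
Step 2: closure() accesses a = 2 from enclosing scope.
Step 3: result = 2 * 9 = 18

The answer is 18.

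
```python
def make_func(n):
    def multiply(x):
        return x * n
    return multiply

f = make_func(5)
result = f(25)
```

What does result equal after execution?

Step 1: make_func(5) returns multiply closure with n = 5.
Step 2: f(25) computes 25 * 5 = 125.
Step 3: result = 125

The answer is 125.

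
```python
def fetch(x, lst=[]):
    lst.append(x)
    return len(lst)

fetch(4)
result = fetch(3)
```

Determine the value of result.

Step 1: Mutable default list persists between calls.
Step 2: First call: lst = [4], len = 1. Second call: lst = [4, 3], len = 2.
Step 3: result = 2

The answer is 2.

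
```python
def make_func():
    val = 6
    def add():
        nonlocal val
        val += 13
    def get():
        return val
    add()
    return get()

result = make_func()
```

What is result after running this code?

Step 1: val = 6. add() modifies it via nonlocal, get() reads it.
Step 2: add() makes val = 6 + 13 = 19.
Step 3: get() returns 19. result = 19

The answer is 19.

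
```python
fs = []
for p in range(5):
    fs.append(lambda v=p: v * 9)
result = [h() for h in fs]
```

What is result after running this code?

Step 1: Default arg v=p captures p at each iteration.
Step 2: fs[k] has v defaulting to k, returns k * 9.
Step 3: result = [0, 9, 18, 27, 36]

The answer is [0, 9, 18, 27, 36].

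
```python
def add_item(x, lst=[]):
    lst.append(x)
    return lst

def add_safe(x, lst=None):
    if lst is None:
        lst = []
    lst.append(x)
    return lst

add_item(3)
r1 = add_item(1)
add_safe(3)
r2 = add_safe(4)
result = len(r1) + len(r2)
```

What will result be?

Step 1: add_item shares mutable default: after 2 calls, lst = [3, 1], len = 2.
Step 2: add_safe creates fresh list each time: r2 = [4], len = 1.
Step 3: result = 2 + 1 = 3

The answer is 3.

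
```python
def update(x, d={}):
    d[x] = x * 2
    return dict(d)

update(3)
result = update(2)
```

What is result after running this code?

Step 1: Mutable default dict is shared across calls.
Step 2: First call adds 3: 6. Second call adds 2: 4.
Step 3: result = {3: 6, 2: 4}

The answer is {3: 6, 2: 4}.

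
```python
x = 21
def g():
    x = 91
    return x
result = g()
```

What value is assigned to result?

Step 1: Global x = 21.
Step 2: g() creates local x = 91, shadowing the global.
Step 3: Returns local x = 91. result = 91

The answer is 91.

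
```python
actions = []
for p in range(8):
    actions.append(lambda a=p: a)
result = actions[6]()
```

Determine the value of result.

Step 1: Default argument a=p captures p's value at each iteration.
Step 2: actions[6] captured a = 6 when p was 6.
Step 3: result = 6

The answer is 6.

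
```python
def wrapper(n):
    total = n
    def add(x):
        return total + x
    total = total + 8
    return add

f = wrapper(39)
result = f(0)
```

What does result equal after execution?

Step 1: wrapper(39) sets total = 39, then total = 39 + 8 = 47.
Step 2: Closures capture by reference, so add sees total = 47.
Step 3: f(0) returns 47 + 0 = 47

The answer is 47.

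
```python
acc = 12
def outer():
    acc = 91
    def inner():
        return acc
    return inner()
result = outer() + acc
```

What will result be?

Step 1: Global acc = 12. outer() shadows with acc = 91.
Step 2: inner() returns enclosing acc = 91. outer() = 91.
Step 3: result = 91 + global acc (12) = 103

The answer is 103.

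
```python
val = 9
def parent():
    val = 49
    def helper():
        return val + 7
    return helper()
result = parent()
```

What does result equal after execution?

Step 1: parent() shadows global val with val = 49.
Step 2: helper() finds val = 49 in enclosing scope, computes 49 + 7 = 56.
Step 3: result = 56

The answer is 56.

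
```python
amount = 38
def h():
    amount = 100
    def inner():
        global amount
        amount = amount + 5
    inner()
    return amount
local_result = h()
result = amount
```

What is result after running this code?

Step 1: Global amount = 38. h() creates local amount = 100.
Step 2: inner() declares global amount and adds 5: global amount = 38 + 5 = 43.
Step 3: h() returns its local amount = 100 (unaffected by inner).
Step 4: result = global amount = 43

The answer is 43.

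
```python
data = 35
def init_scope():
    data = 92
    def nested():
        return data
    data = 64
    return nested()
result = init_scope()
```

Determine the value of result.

Step 1: init_scope() sets data = 92, then later data = 64.
Step 2: nested() is called after data is reassigned to 64. Closures capture variables by reference, not by value.
Step 3: result = 64

The answer is 64.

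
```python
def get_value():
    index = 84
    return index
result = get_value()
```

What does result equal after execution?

Step 1: get_value() defines index = 84 in its local scope.
Step 2: return index finds the local variable index = 84.
Step 3: result = 84

The answer is 84.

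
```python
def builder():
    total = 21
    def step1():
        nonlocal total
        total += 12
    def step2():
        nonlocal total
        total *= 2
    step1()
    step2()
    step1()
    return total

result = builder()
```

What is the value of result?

Step 1: total = 21.
Step 2: step1(): total = 21 + 12 = 33.
Step 3: step2(): total = 33 * 2 = 66.
Step 4: step1(): total = 66 + 12 = 78. result = 78

The answer is 78.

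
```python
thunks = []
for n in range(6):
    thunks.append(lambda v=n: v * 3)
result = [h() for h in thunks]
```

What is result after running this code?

Step 1: Default arg v=n captures n at each iteration.
Step 2: thunks[k] has v defaulting to k, returns k * 3.
Step 3: result = [0, 3, 6, 9, 12, 15]

The answer is [0, 3, 6, 9, 12, 15].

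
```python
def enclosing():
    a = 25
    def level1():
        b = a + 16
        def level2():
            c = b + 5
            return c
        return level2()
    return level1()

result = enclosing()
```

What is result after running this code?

Step 1: a = 25. b = a + 16 = 41.
Step 2: c = b + 5 = 41 + 5 = 46.
Step 3: result = 46

The answer is 46.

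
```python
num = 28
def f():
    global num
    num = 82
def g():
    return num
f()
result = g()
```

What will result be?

Step 1: num = 28.
Step 2: f() sets global num = 82.
Step 3: g() reads global num = 82. result = 82

The answer is 82.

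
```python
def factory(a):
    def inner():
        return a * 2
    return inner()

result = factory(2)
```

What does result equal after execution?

Step 1: factory(2) binds parameter a = 2.
Step 2: inner() accesses a = 2 from enclosing scope.
Step 3: result = 2 * 2 = 4

The answer is 4.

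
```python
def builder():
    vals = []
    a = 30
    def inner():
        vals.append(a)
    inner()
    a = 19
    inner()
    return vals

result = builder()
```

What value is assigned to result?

Step 1: a = 30. inner() appends current a to vals.
Step 2: First inner(): appends 30. Then a = 19.
Step 3: Second inner(): appends 19 (closure sees updated a). result = [30, 19]

The answer is [30, 19].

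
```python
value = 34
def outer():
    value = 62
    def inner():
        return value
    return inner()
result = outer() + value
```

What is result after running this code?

Step 1: Global value = 34. outer() shadows with value = 62.
Step 2: inner() returns enclosing value = 62. outer() = 62.
Step 3: result = 62 + global value (34) = 96

The answer is 96.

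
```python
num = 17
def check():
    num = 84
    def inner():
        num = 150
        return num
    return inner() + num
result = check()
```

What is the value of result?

Step 1: check() has local num = 84. inner() has local num = 150.
Step 2: inner() returns its local num = 150.
Step 3: check() returns 150 + its own num (84) = 234

The answer is 234.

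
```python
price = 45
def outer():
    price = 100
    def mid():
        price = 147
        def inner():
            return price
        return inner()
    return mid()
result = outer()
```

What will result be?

Step 1: Three levels of shadowing: global 45, outer 100, mid 147.
Step 2: inner() finds price = 147 in enclosing mid() scope.
Step 3: result = 147

The answer is 147.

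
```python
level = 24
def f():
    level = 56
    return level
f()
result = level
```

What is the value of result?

Step 1: Global level = 24.
Step 2: f() creates local level = 56 (shadow, not modification).
Step 3: After f() returns, global level is unchanged. result = 24

The answer is 24.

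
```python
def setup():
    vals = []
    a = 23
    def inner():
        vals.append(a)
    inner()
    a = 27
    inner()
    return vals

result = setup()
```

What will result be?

Step 1: a = 23. inner() appends current a to vals.
Step 2: First inner(): appends 23. Then a = 27.
Step 3: Second inner(): appends 27 (closure sees updated a). result = [23, 27]

The answer is [23, 27].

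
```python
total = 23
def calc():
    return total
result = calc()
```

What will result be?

Step 1: total = 23 is defined in the global scope.
Step 2: calc() looks up total. No local total exists, so Python checks the global scope via LEGB rule and finds total = 23.
Step 3: result = 23

The answer is 23.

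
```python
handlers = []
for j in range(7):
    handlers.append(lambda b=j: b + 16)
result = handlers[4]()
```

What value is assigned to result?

Step 1: Default argument b=j captures j's value at definition time.
Step 2: handlers[4] was defined when j = 4, so b defaults to 4.
Step 3: result = 4 + 16 = 20 (default arg fixes the late binding issue)

The answer is 20.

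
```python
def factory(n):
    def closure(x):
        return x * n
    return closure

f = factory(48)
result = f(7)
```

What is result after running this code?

Step 1: factory(48) creates a closure capturing n = 48.
Step 2: f(7) computes 7 * 48 = 336.
Step 3: result = 336

The answer is 336.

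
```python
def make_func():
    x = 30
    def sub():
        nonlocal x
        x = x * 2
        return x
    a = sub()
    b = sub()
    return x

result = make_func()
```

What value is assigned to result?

Step 1: x starts at 30.
Step 2: First sub(): x = 30 * 2 = 60.
Step 3: Second sub(): x = 60 * 2 = 120.
Step 4: result = 120

The answer is 120.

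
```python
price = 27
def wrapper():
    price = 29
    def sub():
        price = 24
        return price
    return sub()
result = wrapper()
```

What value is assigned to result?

Step 1: Three scopes define price: global (27), wrapper (29), sub (24).
Step 2: sub() has its own local price = 24, which shadows both enclosing and global.
Step 3: result = 24 (local wins in LEGB)

The answer is 24.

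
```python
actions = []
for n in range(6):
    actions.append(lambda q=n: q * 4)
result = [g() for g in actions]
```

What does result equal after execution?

Step 1: Default arg q=n captures n at each iteration.
Step 2: actions[k] has q defaulting to k, returns k * 4.
Step 3: result = [0, 4, 8, 12, 16, 20]

The answer is [0, 4, 8, 12, 16, 20].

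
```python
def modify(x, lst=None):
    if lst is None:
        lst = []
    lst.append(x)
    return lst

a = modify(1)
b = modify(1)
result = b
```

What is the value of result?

Step 1: None default with guard creates a NEW list each call.
Step 2: a = [1] (fresh list). b = [1] (another fresh list).
Step 3: result = [1] (this is the fix for mutable default)

The answer is [1].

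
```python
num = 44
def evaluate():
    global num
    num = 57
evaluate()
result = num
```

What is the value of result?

Step 1: num = 44 globally.
Step 2: evaluate() declares global num and sets it to 57.
Step 3: After evaluate(), global num = 57. result = 57

The answer is 57.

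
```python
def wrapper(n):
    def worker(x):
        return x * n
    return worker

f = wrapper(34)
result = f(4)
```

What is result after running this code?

Step 1: wrapper(34) creates a closure capturing n = 34.
Step 2: f(4) computes 4 * 34 = 136.
Step 3: result = 136

The answer is 136.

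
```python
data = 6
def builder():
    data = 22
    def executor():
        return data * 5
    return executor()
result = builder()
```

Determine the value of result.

Step 1: builder() shadows global data with data = 22.
Step 2: executor() finds data = 22 in enclosing scope, computes 22 * 5 = 110.
Step 3: result = 110

The answer is 110.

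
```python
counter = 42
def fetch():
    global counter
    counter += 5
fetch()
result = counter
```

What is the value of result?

Step 1: counter = 42 globally.
Step 2: fetch() modifies global counter: counter += 5 = 47.
Step 3: result = 47

The answer is 47.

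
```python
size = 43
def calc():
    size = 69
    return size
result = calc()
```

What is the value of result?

Step 1: Global size = 43.
Step 2: calc() creates local size = 69, shadowing the global.
Step 3: Returns local size = 69. result = 69

The answer is 69.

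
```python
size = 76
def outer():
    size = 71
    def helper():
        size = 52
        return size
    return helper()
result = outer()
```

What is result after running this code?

Step 1: Three scopes define size: global (76), outer (71), helper (52).
Step 2: helper() has its own local size = 52, which shadows both enclosing and global.
Step 3: result = 52 (local wins in LEGB)

The answer is 52.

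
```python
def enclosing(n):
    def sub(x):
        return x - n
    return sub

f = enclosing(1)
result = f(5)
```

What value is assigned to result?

Step 1: enclosing(1) creates a closure capturing n = 1.
Step 2: f(5) computes 5 - 1 = 4.
Step 3: result = 4

The answer is 4.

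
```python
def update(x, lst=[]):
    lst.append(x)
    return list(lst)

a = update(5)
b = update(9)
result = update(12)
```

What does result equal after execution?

Step 1: Default list is shared. list() creates copies for return values.
Step 2: Internal list grows: [5] -> [5, 9] -> [5, 9, 12].
Step 3: result = [5, 9, 12]

The answer is [5, 9, 12].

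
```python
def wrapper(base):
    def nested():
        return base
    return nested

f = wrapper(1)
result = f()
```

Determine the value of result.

Step 1: wrapper(1) creates closure capturing base = 1.
Step 2: f() returns the captured base = 1.
Step 3: result = 1

The answer is 1.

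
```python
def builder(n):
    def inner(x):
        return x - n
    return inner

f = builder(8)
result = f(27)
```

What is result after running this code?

Step 1: builder(8) creates a closure capturing n = 8.
Step 2: f(27) computes 27 - 8 = 19.
Step 3: result = 19

The answer is 19.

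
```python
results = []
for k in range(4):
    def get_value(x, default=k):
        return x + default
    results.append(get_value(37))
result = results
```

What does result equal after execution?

Step 1: Default argument default=k is evaluated at function definition time.
Step 2: Each iteration creates get_value with default = current k value.
Step 3: get_value(37) returns 37 + default. results = [37, 38, 39, 40]

The answer is [37, 38, 39, 40].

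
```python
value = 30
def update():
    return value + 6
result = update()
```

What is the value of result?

Step 1: value = 30 is defined globally.
Step 2: update() looks up value from global scope = 30, then computes 30 + 6 = 36.
Step 3: result = 36

The answer is 36.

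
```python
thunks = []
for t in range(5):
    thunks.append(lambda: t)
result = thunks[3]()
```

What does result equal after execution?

Step 1: The loop creates 5 lambdas, all referencing the same variable t.
Step 2: After the loop, t = 4 (final value).
Step 3: thunks[3]() looks up t at call time and finds 4. This is the late binding gotcha. result = 4

The answer is 4.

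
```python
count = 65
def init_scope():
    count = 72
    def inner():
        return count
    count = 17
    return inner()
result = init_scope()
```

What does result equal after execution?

Step 1: init_scope() sets count = 72, then later count = 17.
Step 2: inner() is called after count is reassigned to 17. Closures capture variables by reference, not by value.
Step 3: result = 17

The answer is 17.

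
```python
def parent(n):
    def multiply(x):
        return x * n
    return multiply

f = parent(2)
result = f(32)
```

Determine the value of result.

Step 1: parent(2) returns multiply closure with n = 2.
Step 2: f(32) computes 32 * 2 = 64.
Step 3: result = 64

The answer is 64.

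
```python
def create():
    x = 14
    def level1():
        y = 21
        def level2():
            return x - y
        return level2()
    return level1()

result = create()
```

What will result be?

Step 1: x = 14 in create. y = 21 in level1.
Step 2: level2() reads x = 14 and y = 21 from enclosing scopes.
Step 3: result = 14 - 21 = -7

The answer is -7.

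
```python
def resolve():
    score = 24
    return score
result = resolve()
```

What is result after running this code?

Step 1: resolve() defines score = 24 in its local scope.
Step 2: return score finds the local variable score = 24.
Step 3: result = 24

The answer is 24.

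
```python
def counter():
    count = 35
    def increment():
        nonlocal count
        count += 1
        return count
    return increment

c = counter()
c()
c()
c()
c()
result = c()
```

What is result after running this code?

Step 1: counter() creates closure with count = 35.
Step 2: Each c() call increments count via nonlocal. After 5 calls: 35 + 5 = 40.
Step 3: result = 40

The answer is 40.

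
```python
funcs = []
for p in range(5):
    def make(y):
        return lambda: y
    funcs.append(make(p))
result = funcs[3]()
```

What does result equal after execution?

Step 1: make(p) creates a new scope capturing y = p at call time.
Step 2: funcs[3] = make(3), so its lambda captures y = 3.
Step 3: result = 3 (closure factory fixes late binding)

The answer is 3.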